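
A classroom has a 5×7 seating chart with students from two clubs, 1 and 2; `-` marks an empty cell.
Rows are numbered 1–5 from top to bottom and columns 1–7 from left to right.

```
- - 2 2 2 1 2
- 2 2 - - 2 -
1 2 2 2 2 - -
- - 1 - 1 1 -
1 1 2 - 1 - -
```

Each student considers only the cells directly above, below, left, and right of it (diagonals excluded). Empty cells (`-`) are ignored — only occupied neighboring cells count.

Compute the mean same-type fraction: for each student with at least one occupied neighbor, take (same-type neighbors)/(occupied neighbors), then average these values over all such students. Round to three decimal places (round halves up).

0.579

Row 1: (1,3)2 2/2 · (1,4)2 2/2 · (1,5)2 1/2 · (1,6)1 0/3 · (1,7)2 0/1
Row 2: (2,2)2 2/2 · (2,3)2 3/3 · (2,6)2 0/1
Row 3: (3,1)1 0/1 · (3,2)2 2/3 · (3,3)2 3/4 · (3,4)2 2/2 · (3,5)2 1/2
Row 4: (4,3)1 0/2 · (4,5)1 2/3 · (4,6)1 1/1
Row 5: (5,1)1 1/1 · (5,2)1 1/2 · (5,3)2 0/2 · (5,5)1 1/1
Sum over 20 students: 2/2 + 2/2 + 1/2 + 0/3 + 0/1 + 2/2 + 3/3 + 0/1 + 0/1 + 2/3 + 3/4 + 2/2 + 1/2 + 0/2 + 2/3 + 1/1 + 1/1 + 1/2 + 0/2 + 1/1 = 139/12; mean = 139/12 ÷ 20 = 139/240 = 0.579166… → 0.579.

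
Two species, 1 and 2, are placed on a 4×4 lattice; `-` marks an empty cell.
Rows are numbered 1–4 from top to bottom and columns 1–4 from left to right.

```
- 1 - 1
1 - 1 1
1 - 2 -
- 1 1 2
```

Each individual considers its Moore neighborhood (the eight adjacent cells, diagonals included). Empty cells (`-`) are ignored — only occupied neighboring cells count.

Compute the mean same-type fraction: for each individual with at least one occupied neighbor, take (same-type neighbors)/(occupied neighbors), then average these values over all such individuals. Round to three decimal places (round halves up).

0.712

Row 1: (1,2)1 2/2 · (1,4)1 2/2
Row 2: (2,1)1 2/2 · (2,3)1 3/4 · (2,4)1 2/3
Row 3: (3,1)1 2/2 · (3,3)2 1/5
Row 4: (4,2)1 2/3 · (4,3)1 1/3 · (4,4)2 1/2
Sum over 10 individuals: 2/2 + 2/2 + 2/2 + 3/4 + 2/3 + 2/2 + 1/5 + 2/3 + 1/3 + 1/2 = 427/60; mean = 427/60 ÷ 10 = 427/600 = 0.711666… → 0.712.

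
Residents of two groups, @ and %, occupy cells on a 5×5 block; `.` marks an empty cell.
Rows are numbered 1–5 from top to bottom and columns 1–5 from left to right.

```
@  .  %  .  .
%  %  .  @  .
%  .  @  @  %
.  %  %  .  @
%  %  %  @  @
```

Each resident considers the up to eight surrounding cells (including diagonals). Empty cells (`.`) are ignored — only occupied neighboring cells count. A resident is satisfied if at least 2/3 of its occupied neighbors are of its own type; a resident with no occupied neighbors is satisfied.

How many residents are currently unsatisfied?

9

Row 1: (1,1)@ 0/2 unhappy · (1,3)% 1/2 unhappy
Row 2: (2,1)% 2/3 ok · (2,2)% 3/5 unhappy · (2,4)@ 2/4 unhappy
Row 3: (3,1)% 3/3 ok · (3,3)@ 2/5 unhappy · (3,4)@ 3/5 unhappy · (3,5)% 0/3 unhappy
Row 4: (4,2)% 5/6 ok · (4,3)% 3/6 unhappy · (4,5)@ 3/4 ok
Row 5: (5,1)% 2/2 ok · (5,2)% 4/4 ok · (5,3)% 3/4 ok · (5,4)@ 2/4 unhappy · (5,5)@ 2/2 ok
Unsatisfied: (1,1), (1,3), (2,2), (2,4), (3,3), (3,4), (3,5), (4,3), (5,4) — 9 in total.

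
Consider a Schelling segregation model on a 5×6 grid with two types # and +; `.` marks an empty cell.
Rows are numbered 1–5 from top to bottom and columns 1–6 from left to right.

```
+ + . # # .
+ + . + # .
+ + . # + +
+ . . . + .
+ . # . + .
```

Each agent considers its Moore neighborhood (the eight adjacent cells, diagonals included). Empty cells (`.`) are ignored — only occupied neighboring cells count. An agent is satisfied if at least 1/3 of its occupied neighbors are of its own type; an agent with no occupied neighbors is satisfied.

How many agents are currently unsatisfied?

2

(1,1)+ 3/3 ✓
(1,2)+ 3/3 ✓
(1,4)# 2/3 ✓
(1,5)# 2/3 ✓
(2,1)+ 5/5 ✓
(2,2)+ 5/5 ✓
(2,4)+ 1/5 ✗
(2,5)# 3/6 ✓
(3,1)+ 4/4 ✓
(3,2)+ 4/4 ✓
(3,4)# 1/4 ✗
(3,5)+ 3/5 ✓
(3,6)+ 2/3 ✓
(4,1)+ 3/3 ✓
(4,5)+ 3/4 ✓
(5,1)+ 1/1 ✓
(5,3)# 0/0 ✓
(5,5)+ 1/1 ✓
Unsatisfied: (2,4), (3,4) — 2 in total.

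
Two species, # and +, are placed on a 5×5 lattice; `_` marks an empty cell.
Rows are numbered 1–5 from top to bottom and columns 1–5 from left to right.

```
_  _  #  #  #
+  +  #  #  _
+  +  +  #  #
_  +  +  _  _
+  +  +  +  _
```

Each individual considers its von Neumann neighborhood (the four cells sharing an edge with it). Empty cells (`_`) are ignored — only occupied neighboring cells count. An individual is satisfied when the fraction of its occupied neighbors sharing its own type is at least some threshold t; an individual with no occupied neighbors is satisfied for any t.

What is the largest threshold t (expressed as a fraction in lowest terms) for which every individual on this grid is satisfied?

1/2

(1,3)# 2/2
(1,4)# 3/3
(1,5)# 1/1
(2,1)+ 2/2
(2,2)+ 2/3
(2,3)# 2/4
(2,4)# 3/3
(3,1)+ 2/2
(3,2)+ 4/4
(3,3)+ 2/4
(3,4)# 2/3
(3,5)# 1/1
(4,2)+ 3/3
(4,3)+ 3/3
(5,1)+ 1/1
(5,2)+ 3/3
(5,3)+ 3/3
(5,4)+ 1/1
The smallest same-type fraction is 2/4 at (2,3), which reduces to 1/2. Any threshold above that leaves this individual unsatisfied.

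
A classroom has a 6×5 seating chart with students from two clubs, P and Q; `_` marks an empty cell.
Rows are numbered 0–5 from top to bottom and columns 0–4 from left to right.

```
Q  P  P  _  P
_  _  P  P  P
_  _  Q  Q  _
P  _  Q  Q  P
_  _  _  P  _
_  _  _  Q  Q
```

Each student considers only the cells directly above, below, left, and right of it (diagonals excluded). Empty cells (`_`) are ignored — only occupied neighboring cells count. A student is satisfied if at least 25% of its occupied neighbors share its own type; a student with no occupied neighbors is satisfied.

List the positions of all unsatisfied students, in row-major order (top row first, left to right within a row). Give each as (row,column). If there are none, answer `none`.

(0,0)Q 0/1 unhappy
(0,1)P 1/2 ok
(0,2)P 2/2 ok
(0,4)P 1/1 ok
(1,2)P 2/3 ok
(1,3)P 2/3 ok
(1,4)P 2/2 ok
(2,2)Q 2/3 ok
(2,3)Q 2/3 ok
(3,0)P 0/0 ok
(3,2)Q 2/2 ok
(3,3)Q 2/4 ok
(3,4)P 0/1 unhappy
(4,3)P 0/2 unhappy
(5,3)Q 1/2 ok
(5,4)Q 1/1 ok

(0,0), (3,4), (4,3)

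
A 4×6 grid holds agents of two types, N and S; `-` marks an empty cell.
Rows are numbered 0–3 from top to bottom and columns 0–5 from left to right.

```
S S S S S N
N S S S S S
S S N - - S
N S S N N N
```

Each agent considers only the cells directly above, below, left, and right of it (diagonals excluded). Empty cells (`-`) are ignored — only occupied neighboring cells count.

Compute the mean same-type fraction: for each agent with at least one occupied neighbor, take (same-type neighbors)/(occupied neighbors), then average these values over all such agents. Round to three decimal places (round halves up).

Row 0: (0,0)S 1/2 · (0,1)S 3/3 · (0,2)S 3/3 · (0,3)S 3/3 · (0,4)S 2/3 · (0,5)N 0/2
Row 1: (1,0)N 0/3 · (1,1)S 3/4 · (1,2)S 3/4 · (1,3)S 3/3 · (1,4)S 3/3 · (1,5)S 2/3
Row 2: (2,0)S 1/3 · (2,1)S 3/4 · (2,2)N 0/3 · (2,5)S 1/2
Row 3: (3,0)N 0/2 · (3,1)S 2/3 · (3,2)S 1/3 · (3,3)N 1/2 · (3,4)N 2/2 · (3,5)N 1/2
Sum over 22 agents: 1/2 + 3/3 + 3/3 + 3/3 + 2/3 + 0/2 + 0/3 + 3/4 + 3/4 + 3/3 + 3/3 + 2/3 + 1/3 + 3/4 + 0/3 + 1/2 + 0/2 + 2/3 + 1/3 + 1/2 + 2/2 + 1/2 = 155/12; mean = 155/12 ÷ 22 = 155/264 = 0.587121… → 0.587.

0.587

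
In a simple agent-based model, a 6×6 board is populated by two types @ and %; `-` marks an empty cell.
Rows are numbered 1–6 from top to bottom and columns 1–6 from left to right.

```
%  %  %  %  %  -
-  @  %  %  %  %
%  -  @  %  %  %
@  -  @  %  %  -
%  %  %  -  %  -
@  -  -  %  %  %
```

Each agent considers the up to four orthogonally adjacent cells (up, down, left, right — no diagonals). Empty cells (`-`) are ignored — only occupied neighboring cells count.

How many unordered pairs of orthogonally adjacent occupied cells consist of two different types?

9

Scan each occupied cell's neighbors to the right and below so each pair is counted once.
Row 1: %(1,1)–%(1,2)= %(1,2)–%(1,3)= %(1,2)–@(2,2)≠ %(1,3)–%(1,4)= %(1,3)–%(2,3)= %(1,4)–%(1,5)= %(1,4)–%(2,4)= %(1,5)–%(2,5)=  → 1/8 unlike.
Row 2: @(2,2)–%(2,3)≠ %(2,3)–%(2,4)= %(2,3)–@(3,3)≠ %(2,4)–%(2,5)= %(2,4)–%(3,4)= %(2,5)–%(2,6)= %(2,5)–%(3,5)= %(2,6)–%(3,6)=  → 2/8 unlike.
Row 3: %(3,1)–@(4,1)≠ @(3,3)–%(3,4)≠ @(3,3)–@(4,3)= %(3,4)–%(3,5)= %(3,4)–%(4,4)= %(3,5)–%(3,6)= %(3,5)–%(4,5)=  → 2/7 unlike.
Row 4: @(4,1)–%(5,1)≠ @(4,3)–%(4,4)≠ @(4,3)–%(5,3)≠ %(4,4)–%(4,5)= %(4,5)–%(5,5)=  → 3/5 unlike.
Row 5: %(5,1)–%(5,2)= %(5,1)–@(6,1)≠ %(5,2)–%(5,3)= %(5,5)–%(6,5)=  → 1/4 unlike.
Row 6: %(6,4)–%(6,5)= %(6,5)–%(6,6)=  → 0/2 unlike.
Total adjacent occupied pairs: 34; unlike-type pairs: 9.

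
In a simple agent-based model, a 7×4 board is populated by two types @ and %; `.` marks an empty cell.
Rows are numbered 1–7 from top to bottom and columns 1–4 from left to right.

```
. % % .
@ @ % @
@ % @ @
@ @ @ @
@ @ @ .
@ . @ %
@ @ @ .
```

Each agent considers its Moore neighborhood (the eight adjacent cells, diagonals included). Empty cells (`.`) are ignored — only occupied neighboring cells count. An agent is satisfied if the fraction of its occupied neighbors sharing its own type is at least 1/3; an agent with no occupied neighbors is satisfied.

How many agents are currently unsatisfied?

2

Row 1: (1,2)% 2/4 ok · (1,3)% 2/4 ok
Row 2: (2,1)@ 2/4 ok · (2,2)@ 3/7 ok · (2,3)% 3/7 ok · (2,4)@ 2/4 ok
Row 3: (3,1)@ 4/5 ok · (3,2)% 1/8 unhappy · (3,3)@ 6/8 ok · (3,4)@ 4/5 ok
Row 4: (4,1)@ 4/5 ok · (4,2)@ 7/8 ok · (4,3)@ 6/7 ok · (4,4)@ 4/4 ok
Row 5: (5,1)@ 4/4 ok · (5,2)@ 7/7 ok · (5,3)@ 5/6 ok
Row 6: (6,1)@ 4/4 ok · (6,3)@ 4/5 ok · (6,4)% 0/3 unhappy
Row 7: (7,1)@ 2/2 ok · (7,2)@ 4/4 ok · (7,3)@ 2/3 ok
Unsatisfied: (3,2), (6,4) — 2 in total.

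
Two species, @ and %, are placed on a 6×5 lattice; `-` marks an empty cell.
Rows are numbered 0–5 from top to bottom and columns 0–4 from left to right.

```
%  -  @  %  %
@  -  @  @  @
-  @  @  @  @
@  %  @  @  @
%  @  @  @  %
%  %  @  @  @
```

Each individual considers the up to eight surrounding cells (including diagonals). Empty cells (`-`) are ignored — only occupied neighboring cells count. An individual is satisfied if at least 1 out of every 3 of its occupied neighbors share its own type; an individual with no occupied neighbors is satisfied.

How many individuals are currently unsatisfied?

4

(0,0)% 0/1 ✗
(0,2)@ 2/3 ✓
(0,3)% 1/5 ✗
(0,4)% 1/3 ✓
(1,0)@ 1/2 ✓
(1,2)@ 5/6 ✓
(1,3)@ 6/8 ✓
(1,4)@ 3/5 ✓
(2,1)@ 5/6 ✓
(2,2)@ 6/7 ✓
(2,3)@ 8/8 ✓
(2,4)@ 5/5 ✓
(3,0)@ 2/4 ✓
(3,1)% 1/7 ✗
(3,2)@ 7/8 ✓
(3,3)@ 7/8 ✓
(3,4)@ 4/5 ✓
(4,0)% 3/5 ✓
(4,1)@ 4/8 ✓
(4,2)@ 6/8 ✓
(4,3)@ 7/8 ✓
(4,4)% 0/5 ✗
(5,0)% 2/3 ✓
(5,1)% 2/5 ✓
(5,2)@ 4/5 ✓
(5,3)@ 4/5 ✓
(5,4)@ 2/3 ✓
Unsatisfied: (0,0), (0,3), (3,1), (4,4) — 4 in total.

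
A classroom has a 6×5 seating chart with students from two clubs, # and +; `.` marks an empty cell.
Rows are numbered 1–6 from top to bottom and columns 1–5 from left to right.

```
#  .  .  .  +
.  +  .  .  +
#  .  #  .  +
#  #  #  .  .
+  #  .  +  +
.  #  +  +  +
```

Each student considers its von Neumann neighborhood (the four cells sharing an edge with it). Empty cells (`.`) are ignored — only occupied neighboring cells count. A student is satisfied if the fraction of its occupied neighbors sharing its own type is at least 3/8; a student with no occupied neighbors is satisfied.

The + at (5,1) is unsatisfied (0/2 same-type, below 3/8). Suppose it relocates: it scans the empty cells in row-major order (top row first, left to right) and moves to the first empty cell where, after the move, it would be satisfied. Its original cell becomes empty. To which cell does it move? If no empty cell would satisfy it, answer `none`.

Vacating (5,1). Empty cells in order:
  (1,2): 1/2 same-type → satisfied — stop here.

(1,2)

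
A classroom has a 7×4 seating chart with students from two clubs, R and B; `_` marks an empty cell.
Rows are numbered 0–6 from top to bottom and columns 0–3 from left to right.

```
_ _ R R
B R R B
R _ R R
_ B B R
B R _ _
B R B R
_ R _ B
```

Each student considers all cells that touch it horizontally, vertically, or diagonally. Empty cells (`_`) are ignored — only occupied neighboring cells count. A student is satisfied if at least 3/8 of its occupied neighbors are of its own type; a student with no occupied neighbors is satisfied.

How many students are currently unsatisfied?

9

Row 0: (0,2)R 3/4 ok · (0,3)R 2/3 ok
Row 1: (1,0)B 0/2 unhappy · (1,1)R 4/5 ok · (1,2)R 5/6 ok · (1,3)B 0/5 unhappy
Row 2: (2,0)R 1/3 unhappy · (2,2)R 4/7 ok · (2,3)R 3/5 ok
Row 3: (3,1)B 2/5 ok · (3,2)B 1/5 unhappy · (3,3)R 2/3 ok
Row 4: (4,0)B 2/4 ok · (4,1)R 1/6 unhappy
Row 5: (5,0)B 1/4 unhappy · (5,1)R 2/5 ok · (5,2)B 1/5 unhappy · (5,3)R 0/2 unhappy
Row 6: (6,1)R 1/3 unhappy · (6,3)B 1/2 ok
Unsatisfied: (1,0), (1,3), (2,0), (3,2), (4,1), (5,0), (5,2), (5,3), (6,1) — 9 in total.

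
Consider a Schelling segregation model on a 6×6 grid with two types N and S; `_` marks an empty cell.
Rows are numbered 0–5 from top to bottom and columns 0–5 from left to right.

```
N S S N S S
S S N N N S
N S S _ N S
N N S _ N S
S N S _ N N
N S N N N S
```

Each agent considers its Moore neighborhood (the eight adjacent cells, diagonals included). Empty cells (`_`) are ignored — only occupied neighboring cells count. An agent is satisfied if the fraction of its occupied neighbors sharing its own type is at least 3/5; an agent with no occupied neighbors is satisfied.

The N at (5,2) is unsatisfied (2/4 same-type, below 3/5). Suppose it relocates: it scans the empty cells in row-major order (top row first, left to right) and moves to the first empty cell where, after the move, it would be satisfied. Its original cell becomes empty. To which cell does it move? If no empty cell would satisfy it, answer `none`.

Vacating (5,2). Empty cells in order:
  (2,3): 5/7 same-type → satisfied — stop here.

(2,3)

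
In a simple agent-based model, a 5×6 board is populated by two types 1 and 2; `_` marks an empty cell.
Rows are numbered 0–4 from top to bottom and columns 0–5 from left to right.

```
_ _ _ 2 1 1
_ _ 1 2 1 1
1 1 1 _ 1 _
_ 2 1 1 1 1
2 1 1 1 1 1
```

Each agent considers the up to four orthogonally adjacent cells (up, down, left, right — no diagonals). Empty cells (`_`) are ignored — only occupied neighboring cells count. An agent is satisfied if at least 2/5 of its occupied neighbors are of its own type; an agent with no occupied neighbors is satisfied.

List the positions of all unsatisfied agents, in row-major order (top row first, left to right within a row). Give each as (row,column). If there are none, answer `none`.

(0,3)2 1/2 ✓
(0,4)1 2/3 ✓
(0,5)1 2/2 ✓
(1,2)1 1/2 ✓
(1,3)2 1/3 ✗
(1,4)1 3/4 ✓
(1,5)1 2/2 ✓
(2,0)1 1/1 ✓
(2,1)1 2/3 ✓
(2,2)1 3/3 ✓
(2,4)1 2/2 ✓
(3,1)2 0/3 ✗
(3,2)1 3/4 ✓
(3,3)1 3/3 ✓
(3,4)1 4/4 ✓
(3,5)1 2/2 ✓
(4,0)2 0/1 ✗
(4,1)1 1/3 ✗
(4,2)1 3/3 ✓
(4,3)1 3/3 ✓
(4,4)1 3/3 ✓
(4,5)1 2/2 ✓

(1,3), (3,1), (4,0), (4,1)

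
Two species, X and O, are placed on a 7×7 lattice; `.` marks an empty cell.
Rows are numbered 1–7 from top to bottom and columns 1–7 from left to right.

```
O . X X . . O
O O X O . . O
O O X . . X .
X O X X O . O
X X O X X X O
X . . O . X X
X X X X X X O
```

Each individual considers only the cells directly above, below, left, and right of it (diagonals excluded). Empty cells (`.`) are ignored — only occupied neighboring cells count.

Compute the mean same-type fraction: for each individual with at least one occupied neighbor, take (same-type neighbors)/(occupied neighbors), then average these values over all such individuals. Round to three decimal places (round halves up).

(1,1)O 1/1
(1,3)X 2/2
(1,4)X 1/2
(1,7)O 1/1
(2,1)O 3/3
(2,2)O 2/3
(2,3)X 2/4
(2,4)O 0/2
(2,7)O 1/1
(3,1)O 2/3
(3,2)O 3/4
(3,3)X 2/3
(3,6)X — no occupied neighbors
(4,1)X 1/3
(4,2)O 1/4
(4,3)X 2/4
(4,4)X 2/3
(4,5)O 0/2
(4,7)O 1/1
(5,1)X 3/3
(5,2)X 1/3
(5,3)O 0/3
(5,4)X 2/4
(5,5)X 2/3
(5,6)X 2/3
(5,7)O 1/3
(6,1)X 2/2
(6,4)O 0/2
(6,6)X 3/3
(6,7)X 1/3
(7,1)X 2/2
(7,2)X 2/2
(7,3)X 2/2
(7,4)X 2/3
(7,5)X 2/2
(7,6)X 2/3
(7,7)O 0/2
Sum over 36 individuals: 1/1 + 2/2 + 1/2 + 1/1 + 3/3 + 2/3 + 2/4 + 0/2 + 1/1 + 2/3 + 3/4 + 2/3 + 1/3 + 1/4 + 2/4 + 2/3 + 0/2 + 1/1 + 3/3 + 1/3 + 0/3 + 2/4 + 2/3 + 2/3 + 1/3 + 2/2 + 0/2 + 3/3 + 1/3 + 2/2 + 2/2 + 2/2 + 2/3 + 2/2 + 2/3 + 0/2 = 68/3; mean = 68/3 ÷ 36 = 17/27 = 0.629629… → 0.630.

0.630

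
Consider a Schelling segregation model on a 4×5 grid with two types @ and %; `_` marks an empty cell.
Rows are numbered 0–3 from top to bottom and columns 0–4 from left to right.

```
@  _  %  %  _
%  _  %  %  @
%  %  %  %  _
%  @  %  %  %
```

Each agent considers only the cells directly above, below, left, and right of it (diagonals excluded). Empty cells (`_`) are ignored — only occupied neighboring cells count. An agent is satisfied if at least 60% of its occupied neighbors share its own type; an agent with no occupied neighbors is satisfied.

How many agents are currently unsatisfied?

Row 0: (0,0)@ 0/1 unhappy · (0,2)% 2/2 ok · (0,3)% 2/2 ok
Row 1: (1,0)% 1/2 unhappy · (1,2)% 3/3 ok · (1,3)% 3/4 ok · (1,4)@ 0/1 unhappy
Row 2: (2,0)% 3/3 ok · (2,1)% 2/3 ok · (2,2)% 4/4 ok · (2,3)% 3/3 ok
Row 3: (3,0)% 1/2 unhappy · (3,1)@ 0/3 unhappy · (3,2)% 2/3 ok · (3,3)% 3/3 ok · (3,4)% 1/1 ok
Unsatisfied: (0,0), (1,0), (1,4), (3,0), (3,1) — 5 in total.

5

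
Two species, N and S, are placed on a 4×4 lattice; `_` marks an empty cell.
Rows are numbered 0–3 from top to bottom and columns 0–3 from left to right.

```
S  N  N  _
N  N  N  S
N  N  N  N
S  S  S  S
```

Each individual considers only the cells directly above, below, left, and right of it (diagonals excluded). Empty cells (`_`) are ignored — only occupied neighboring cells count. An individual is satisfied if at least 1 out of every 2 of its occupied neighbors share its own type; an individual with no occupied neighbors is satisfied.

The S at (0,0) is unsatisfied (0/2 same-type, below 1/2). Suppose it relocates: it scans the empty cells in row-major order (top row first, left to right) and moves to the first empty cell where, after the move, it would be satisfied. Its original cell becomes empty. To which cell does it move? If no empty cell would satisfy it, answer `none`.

Vacating (0,0). Empty cells in order:
  (0,3): 1/2 same-type → satisfied — stop here.

(0,3)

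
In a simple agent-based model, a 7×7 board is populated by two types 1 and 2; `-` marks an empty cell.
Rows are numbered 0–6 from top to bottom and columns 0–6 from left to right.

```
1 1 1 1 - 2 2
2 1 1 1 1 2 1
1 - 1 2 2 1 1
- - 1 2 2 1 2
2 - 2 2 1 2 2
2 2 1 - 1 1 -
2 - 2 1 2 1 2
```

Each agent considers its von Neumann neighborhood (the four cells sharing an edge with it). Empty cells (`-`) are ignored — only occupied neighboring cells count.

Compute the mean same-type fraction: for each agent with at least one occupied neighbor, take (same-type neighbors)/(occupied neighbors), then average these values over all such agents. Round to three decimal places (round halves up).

0.512

(0,0)1 1/2
(0,1)1 3/3
(0,2)1 3/3
(0,3)1 2/2
(0,5)2 2/2
(0,6)2 1/2
(1,0)2 0/3
(1,1)1 2/3
(1,2)1 4/4
(1,3)1 3/4
(1,4)1 1/3
(1,5)2 1/4
(1,6)1 1/3
(2,0)1 0/1
(2,2)1 2/3
(2,3)2 2/4
(2,4)2 2/4
(2,5)1 2/4
(2,6)1 2/3
(3,2)1 1/3
(3,3)2 3/4
(3,4)2 2/4
(3,5)1 1/4
(3,6)2 1/3
(4,0)2 1/1
(4,2)2 1/3
(4,3)2 2/3
(4,4)1 1/4
(4,5)2 1/4
(4,6)2 2/2
(5,0)2 3/3
(5,1)2 1/2
(5,2)1 0/3
(5,4)1 2/3
(5,5)1 2/3
(6,0)2 1/1
(6,2)2 0/2
(6,3)1 0/2
(6,4)2 0/3
(6,5)1 1/3
(6,6)2 0/1
Sum over 41 agents: 1/2 + 3/3 + 3/3 + 2/2 + 2/2 + 1/2 + 0/3 + 2/3 + 4/4 + 3/4 + 1/3 + 1/4 + 1/3 + 0/1 + 2/3 + 2/4 + 2/4 + 2/4 + 2/3 + 1/3 + 3/4 + 2/4 + 1/4 + 1/3 + 1/1 + 1/3 + 2/3 + 1/4 + 1/4 + 2/2 + 3/3 + 1/2 + 0/3 + 2/3 + 2/3 + 1/1 + 0/2 + 0/2 + 0/3 + 1/3 + 0/1 = 21; mean = 21 ÷ 41 = 21/41 = 0.512195… → 0.512.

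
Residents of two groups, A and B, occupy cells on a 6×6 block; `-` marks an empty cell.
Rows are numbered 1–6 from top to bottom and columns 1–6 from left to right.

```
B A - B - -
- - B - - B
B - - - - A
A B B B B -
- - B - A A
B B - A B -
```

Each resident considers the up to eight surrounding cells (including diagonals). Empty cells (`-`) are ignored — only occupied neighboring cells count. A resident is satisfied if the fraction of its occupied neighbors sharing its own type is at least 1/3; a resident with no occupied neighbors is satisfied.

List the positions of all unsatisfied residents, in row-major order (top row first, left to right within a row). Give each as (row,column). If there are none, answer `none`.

Row 1: (1,1)B 0/1 ✗ · (1,2)A 0/2 ✗ · (1,4)B 1/1 ✓
Row 2: (2,3)B 1/2 ✓ · (2,6)B 0/1 ✗
Row 3: (3,1)B 1/2 ✓ · (3,6)A 0/2 ✗
Row 4: (4,1)A 0/2 ✗ · (4,2)B 3/4 ✓ · (4,3)B 3/3 ✓ · (4,4)B 3/4 ✓ · (4,5)B 1/4 ✗
Row 5: (5,3)B 4/5 ✓ · (5,5)A 2/5 ✓ · (5,6)A 1/3 ✓
Row 6: (6,1)B 1/1 ✓ · (6,2)B 2/2 ✓ · (6,4)A 1/3 ✓ · (6,5)B 0/3 ✗

(1,1), (1,2), (2,6), (3,6), (4,1), (4,5), (6,5)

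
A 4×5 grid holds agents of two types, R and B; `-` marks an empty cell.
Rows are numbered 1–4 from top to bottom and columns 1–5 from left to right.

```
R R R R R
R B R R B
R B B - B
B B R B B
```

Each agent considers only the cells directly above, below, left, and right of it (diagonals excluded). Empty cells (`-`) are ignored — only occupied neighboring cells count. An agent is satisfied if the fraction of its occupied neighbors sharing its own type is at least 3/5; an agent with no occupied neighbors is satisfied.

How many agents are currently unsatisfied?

(1,1)R 2/2 satisfied
(1,2)R 2/3 satisfied
(1,3)R 3/3 satisfied
(1,4)R 3/3 satisfied
(1,5)R 1/2 not
(2,1)R 2/3 satisfied
(2,2)B 1/4 not
(2,3)R 2/4 not
(2,4)R 2/3 satisfied
(2,5)B 1/3 not
(3,1)R 1/3 not
(3,2)B 3/4 satisfied
(3,3)B 1/3 not
(3,5)B 2/2 satisfied
(4,1)B 1/2 not
(4,2)B 2/3 satisfied
(4,3)R 0/3 not
(4,4)B 1/2 not
(4,5)B 2/2 satisfied
Unsatisfied: (1,5), (2,2), (2,3), (2,5), (3,1), (3,3), (4,1), (4,3), (4,4) — 9 in total.

9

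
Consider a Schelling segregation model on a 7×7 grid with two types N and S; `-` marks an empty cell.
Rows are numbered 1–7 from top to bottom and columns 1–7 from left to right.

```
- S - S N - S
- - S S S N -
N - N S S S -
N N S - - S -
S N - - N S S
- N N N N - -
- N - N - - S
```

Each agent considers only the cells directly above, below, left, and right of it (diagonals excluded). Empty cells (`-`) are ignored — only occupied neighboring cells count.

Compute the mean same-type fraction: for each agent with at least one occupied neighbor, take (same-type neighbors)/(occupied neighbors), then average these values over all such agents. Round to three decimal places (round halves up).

Row 1: (1,2)S — no occupied neighbors · (1,4)S 1/2 · (1,5)N 0/2 · (1,7)S — no occupied neighbors
Row 2: (2,3)S 1/2 · (2,4)S 4/4 · (2,5)S 2/4 · (2,6)N 0/2
Row 3: (3,1)N 1/1 · (3,3)N 0/3 · (3,4)S 2/3 · (3,5)S 3/3 · (3,6)S 2/3
Row 4: (4,1)N 2/3 · (4,2)N 2/3 · (4,3)S 0/2 · (4,6)S 2/2
Row 5: (5,1)S 0/2 · (5,2)N 2/3 · (5,5)N 1/2 · (5,6)S 2/3 · (5,7)S 1/1
Row 6: (6,2)N 3/3 · (6,3)N 2/2 · (6,4)N 3/3 · (6,5)N 2/2
Row 7: (7,2)N 1/1 · (7,4)N 1/1 · (7,7)S — no occupied neighbors
Sum over 26 agents: 1/2 + 0/2 + 1/2 + 4/4 + 2/4 + 0/2 + 1/1 + 0/3 + 2/3 + 3/3 + 2/3 + 2/3 + 2/3 + 0/2 + 2/2 + 0/2 + 2/3 + 1/2 + 2/3 + 1/1 + 3/3 + 2/2 + 3/3 + 2/2 + 1/1 + 1/1 = 17; mean = 17 ÷ 26 = 17/26 = 0.653846… → 0.654.

0.654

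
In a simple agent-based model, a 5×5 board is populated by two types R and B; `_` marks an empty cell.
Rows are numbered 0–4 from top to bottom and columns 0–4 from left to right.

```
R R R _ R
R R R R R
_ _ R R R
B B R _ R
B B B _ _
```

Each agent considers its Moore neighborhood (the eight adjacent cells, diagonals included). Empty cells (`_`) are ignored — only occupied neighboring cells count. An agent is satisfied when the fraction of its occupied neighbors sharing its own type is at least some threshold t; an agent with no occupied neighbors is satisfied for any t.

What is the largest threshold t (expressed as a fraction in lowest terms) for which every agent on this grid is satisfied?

2/5

Row 0: (0,0)R 3/3 · (0,1)R 5/5 · (0,2)R 4/4 · (0,4)R 2/2
Row 1: (1,0)R 3/3 · (1,1)R 6/6 · (1,2)R 6/6 · (1,3)R 7/7 · (1,4)R 4/4
Row 2: (2,2)R 5/6 · (2,3)R 7/7 · (2,4)R 4/4
Row 3: (3,0)B 3/3 · (3,1)B 4/6 · (3,2)R 2/5 · (3,4)R 2/2
Row 4: (4,0)B 3/3 · (4,1)B 4/5 · (4,2)B 2/3
The smallest same-type fraction is 2/5 at (3,2), which reduces to 2/5. Any threshold above that leaves this agent unsatisfied.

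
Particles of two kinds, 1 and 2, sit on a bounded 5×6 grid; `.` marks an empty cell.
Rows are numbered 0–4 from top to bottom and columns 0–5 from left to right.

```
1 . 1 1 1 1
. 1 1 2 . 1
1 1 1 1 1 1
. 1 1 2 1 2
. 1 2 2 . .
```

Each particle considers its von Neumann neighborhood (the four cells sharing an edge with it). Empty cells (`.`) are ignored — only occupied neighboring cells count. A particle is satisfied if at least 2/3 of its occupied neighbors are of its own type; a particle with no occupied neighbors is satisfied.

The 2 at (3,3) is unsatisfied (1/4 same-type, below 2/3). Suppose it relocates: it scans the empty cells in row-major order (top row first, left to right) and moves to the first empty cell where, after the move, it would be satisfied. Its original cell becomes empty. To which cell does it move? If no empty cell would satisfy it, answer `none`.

(4,5)

Vacating (3,3). Empty cells in order:
  (0,1): 0/3 same-type → still unsatisfied.
  (1,0): 0/3 same-type → still unsatisfied.
  (1,4): 1/4 same-type → still unsatisfied.
  (3,0): 0/2 same-type → still unsatisfied.
  (4,0): 0/1 same-type → still unsatisfied.
  (4,4): 1/2 same-type → still unsatisfied.
  (4,5): 1/1 same-type → satisfied — stop here.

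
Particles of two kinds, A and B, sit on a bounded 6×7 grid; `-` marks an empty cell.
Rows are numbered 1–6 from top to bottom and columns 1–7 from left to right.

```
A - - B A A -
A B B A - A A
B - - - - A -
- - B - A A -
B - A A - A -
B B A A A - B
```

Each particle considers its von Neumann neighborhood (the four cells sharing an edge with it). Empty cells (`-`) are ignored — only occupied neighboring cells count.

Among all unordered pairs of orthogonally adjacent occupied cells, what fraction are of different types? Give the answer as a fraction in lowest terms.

Scan each occupied cell's neighbors to the right and below so each pair is counted once.
From row 1: 2 unlike of 5 pairs (running 2/5).
From row 2: 3 unlike of 6 pairs (running 5/11).
From row 3: 0 unlike of 1 pairs (running 5/12).
From row 4: 1 unlike of 3 pairs (running 6/15).
From row 5: 0 unlike of 4 pairs (running 6/19).
From row 6: 1 unlike of 4 pairs (running 7/23).
Total adjacent occupied pairs: 23; unlike-type pairs: 7.
7/23 is already in lowest terms.

7/23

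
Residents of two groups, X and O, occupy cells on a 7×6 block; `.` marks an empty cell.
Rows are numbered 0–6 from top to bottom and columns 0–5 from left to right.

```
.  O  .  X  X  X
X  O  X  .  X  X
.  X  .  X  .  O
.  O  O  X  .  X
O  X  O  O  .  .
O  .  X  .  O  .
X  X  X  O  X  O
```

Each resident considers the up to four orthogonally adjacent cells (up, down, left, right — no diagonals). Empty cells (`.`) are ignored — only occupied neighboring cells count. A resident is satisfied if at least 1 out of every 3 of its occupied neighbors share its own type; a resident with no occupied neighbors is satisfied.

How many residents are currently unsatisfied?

11

(0,1)O 1/1 ok
(0,3)X 1/1 ok
(0,4)X 3/3 ok
(0,5)X 2/2 ok
(1,0)X 0/1 unhappy
(1,1)O 1/4 unhappy
(1,2)X 0/1 unhappy
(1,4)X 2/2 ok
(1,5)X 2/3 ok
(2,1)X 0/2 unhappy
(2,3)X 1/1 ok
(2,5)O 0/2 unhappy
(3,1)O 1/3 ok
(3,2)O 2/3 ok
(3,3)X 1/3 ok
(3,5)X 0/1 unhappy
(4,0)O 1/2 ok
(4,1)X 0/3 unhappy
(4,2)O 2/4 ok
(4,3)O 1/2 ok
(5,0)O 1/2 ok
(5,2)X 1/2 ok
(5,4)O 0/1 unhappy
(6,0)X 1/2 ok
(6,1)X 2/2 ok
(6,2)X 2/3 ok
(6,3)O 0/2 unhappy
(6,4)X 0/3 unhappy
(6,5)O 0/1 unhappy
Unsatisfied: (1,0), (1,1), (1,2), (2,1), (2,5), (3,5), (4,1), (5,4), (6,3), (6,4), (6,5) — 11 in total.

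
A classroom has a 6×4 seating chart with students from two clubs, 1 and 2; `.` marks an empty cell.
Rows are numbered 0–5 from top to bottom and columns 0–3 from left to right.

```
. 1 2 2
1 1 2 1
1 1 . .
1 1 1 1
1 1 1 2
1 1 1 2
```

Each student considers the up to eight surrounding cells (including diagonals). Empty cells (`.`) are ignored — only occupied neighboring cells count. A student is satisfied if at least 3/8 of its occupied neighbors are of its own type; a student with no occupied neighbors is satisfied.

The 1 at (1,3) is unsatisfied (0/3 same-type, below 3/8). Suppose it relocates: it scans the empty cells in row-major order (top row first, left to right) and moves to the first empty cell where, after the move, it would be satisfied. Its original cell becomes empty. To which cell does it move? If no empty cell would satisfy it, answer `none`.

Vacating (1,3). Empty cells in order:
  (0,0): 3/3 same-type → satisfied — stop here.

(0,0)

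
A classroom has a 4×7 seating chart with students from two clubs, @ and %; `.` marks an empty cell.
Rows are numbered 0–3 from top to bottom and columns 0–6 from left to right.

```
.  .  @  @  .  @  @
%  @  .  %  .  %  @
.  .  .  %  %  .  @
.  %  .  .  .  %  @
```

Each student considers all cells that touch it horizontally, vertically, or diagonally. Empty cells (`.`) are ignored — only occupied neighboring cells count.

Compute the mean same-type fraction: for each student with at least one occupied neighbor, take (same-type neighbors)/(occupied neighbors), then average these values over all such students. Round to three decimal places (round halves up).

0.556

(0,2)@ 2/3
(0,3)@ 1/2
(0,5)@ 2/3
(0,6)@ 2/3
(1,0)% 0/1
(1,1)@ 1/2
(1,3)% 2/4
(1,5)% 1/5
(1,6)@ 3/4
(2,3)% 2/2
(2,4)% 4/4
(2,6)@ 2/4
(3,1)% — no occupied neighbors
(3,5)% 1/3
(3,6)@ 1/2
Sum over 14 students: 2/3 + 1/2 + 2/3 + 2/3 + 0/1 + 1/2 + 2/4 + 1/5 + 3/4 + 2/2 + 4/4 + 2/4 + 1/3 + 1/2 = 467/60; mean = 467/60 ÷ 14 = 467/840 = 0.555952… → 0.556.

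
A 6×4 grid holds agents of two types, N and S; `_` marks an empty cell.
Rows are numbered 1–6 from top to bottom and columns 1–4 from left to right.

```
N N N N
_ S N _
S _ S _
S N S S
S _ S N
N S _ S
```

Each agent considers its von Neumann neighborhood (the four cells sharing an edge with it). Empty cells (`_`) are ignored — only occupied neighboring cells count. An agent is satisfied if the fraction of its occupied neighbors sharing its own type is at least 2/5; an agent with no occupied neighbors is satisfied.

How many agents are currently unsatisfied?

(1,1)N 1/1 satisfied
(1,2)N 2/3 satisfied
(1,3)N 3/3 satisfied
(1,4)N 1/1 satisfied
(2,2)S 0/2 not
(2,3)N 1/3 not
(3,1)S 1/1 satisfied
(3,3)S 1/2 satisfied
(4,1)S 2/3 satisfied
(4,2)N 0/2 not
(4,3)S 3/4 satisfied
(4,4)S 1/2 satisfied
(5,1)S 1/2 satisfied
(5,3)S 1/2 satisfied
(5,4)N 0/3 not
(6,1)N 0/2 not
(6,2)S 0/1 not
(6,4)S 0/1 not
Unsatisfied: (2,2), (2,3), (4,2), (5,4), (6,1), (6,2), (6,4) — 7 in total.

7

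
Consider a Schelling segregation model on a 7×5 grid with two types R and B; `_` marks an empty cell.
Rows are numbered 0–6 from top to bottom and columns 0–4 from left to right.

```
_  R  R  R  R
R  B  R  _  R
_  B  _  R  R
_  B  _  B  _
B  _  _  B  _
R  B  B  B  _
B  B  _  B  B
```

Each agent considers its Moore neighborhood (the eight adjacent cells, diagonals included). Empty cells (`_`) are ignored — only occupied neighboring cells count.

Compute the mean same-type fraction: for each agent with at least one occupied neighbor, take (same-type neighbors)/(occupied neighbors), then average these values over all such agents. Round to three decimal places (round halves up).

Row 0: (0,1)R 3/4 · (0,2)R 3/4 · (0,3)R 4/4 · (0,4)R 2/2
Row 1: (1,0)R 1/3 · (1,1)B 1/5 · (1,2)R 4/6 · (1,4)R 4/4
Row 2: (2,1)B 2/4 · (2,3)R 3/4 · (2,4)R 2/3
Row 3: (3,1)B 2/2 · (3,3)B 1/3
Row 4: (4,0)B 2/3 · (4,3)B 3/3
Row 5: (5,0)R 0/4 · (5,1)B 4/5 · (5,2)B 5/5 · (5,3)B 4/4
Row 6: (6,0)B 2/3 · (6,1)B 3/4 · (6,3)B 3/3 · (6,4)B 2/2
Sum over 23 agents: 3/4 + 3/4 + 4/4 + 2/2 + 1/3 + 1/5 + 4/6 + 4/4 + 2/4 + 3/4 + 2/3 + 2/2 + 1/3 + 2/3 + 3/3 + 0/4 + 4/5 + 5/5 + 4/4 + 2/3 + 3/4 + 3/3 + 2/2 = 101/6; mean = 101/6 ÷ 23 = 101/138 = 0.731884… → 0.732.

0.732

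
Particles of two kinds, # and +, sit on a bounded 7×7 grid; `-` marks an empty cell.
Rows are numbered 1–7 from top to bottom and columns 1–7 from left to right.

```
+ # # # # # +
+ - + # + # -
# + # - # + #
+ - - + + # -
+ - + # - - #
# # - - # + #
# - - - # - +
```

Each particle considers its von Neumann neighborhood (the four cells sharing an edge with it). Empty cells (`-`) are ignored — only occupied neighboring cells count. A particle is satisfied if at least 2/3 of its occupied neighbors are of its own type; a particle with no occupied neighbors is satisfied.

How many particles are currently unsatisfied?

(1,1)+ 1/2 not
(1,2)# 1/2 not
(1,3)# 2/3 satisfied
(1,4)# 3/3 satisfied
(1,5)# 2/3 satisfied
(1,6)# 2/3 satisfied
(1,7)+ 0/1 not
(2,1)+ 1/2 not
(2,3)+ 0/3 not
(2,4)# 1/3 not
(2,5)+ 0/4 not
(2,6)# 1/3 not
(3,1)# 0/3 not
(3,2)+ 0/2 not
(3,3)# 0/2 not
(3,5)# 0/3 not
(3,6)+ 0/4 not
(3,7)# 0/1 not
(4,1)+ 1/2 not
(4,4)+ 1/2 not
(4,5)+ 1/3 not
(4,6)# 0/2 not
(5,1)+ 1/2 not
(5,3)+ 0/1 not
(5,4)# 0/2 not
(5,7)# 1/1 satisfied
(6,1)# 2/3 satisfied
(6,2)# 1/1 satisfied
(6,5)# 1/2 not
(6,6)+ 0/2 not
(6,7)# 1/3 not
(7,1)# 1/1 satisfied
(7,5)# 1/1 satisfied
(7,7)+ 0/1 not
Unsatisfied: (1,1), (1,2), (1,7), (2,1), (2,3), (2,4), (2,5), (2,6), (3,1), (3,2), (3,3), (3,5), (3,6), (3,7), (4,1), (4,4), (4,5), (4,6), (5,1), (5,3), (5,4), (6,5), (6,6), (6,7), (7,7) — 25 in total.

25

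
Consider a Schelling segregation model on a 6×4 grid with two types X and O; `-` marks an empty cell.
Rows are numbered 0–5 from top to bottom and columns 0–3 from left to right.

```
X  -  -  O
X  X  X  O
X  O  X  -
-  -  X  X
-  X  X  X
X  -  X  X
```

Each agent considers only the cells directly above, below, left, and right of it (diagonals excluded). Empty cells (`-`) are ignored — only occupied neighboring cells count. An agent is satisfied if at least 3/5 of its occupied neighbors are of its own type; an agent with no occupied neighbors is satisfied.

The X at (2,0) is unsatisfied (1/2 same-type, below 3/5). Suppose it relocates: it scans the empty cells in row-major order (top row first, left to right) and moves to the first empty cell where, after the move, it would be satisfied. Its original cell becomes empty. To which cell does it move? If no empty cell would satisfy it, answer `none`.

Vacating (2,0). Empty cells in order:
  (0,1): 2/2 same-type → satisfied — stop here.

(0,1)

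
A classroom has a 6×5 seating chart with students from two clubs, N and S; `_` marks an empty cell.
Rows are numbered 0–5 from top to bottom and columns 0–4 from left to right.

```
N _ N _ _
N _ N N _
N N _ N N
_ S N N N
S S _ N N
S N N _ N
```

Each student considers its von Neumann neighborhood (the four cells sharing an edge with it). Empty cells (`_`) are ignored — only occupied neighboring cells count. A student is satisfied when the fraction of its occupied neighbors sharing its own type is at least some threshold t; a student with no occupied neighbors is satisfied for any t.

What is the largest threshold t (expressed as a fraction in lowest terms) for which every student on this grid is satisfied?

1/3

Row 0: (0,0)N 1/1 · (0,2)N 1/1
Row 1: (1,0)N 2/2 · (1,2)N 2/2 · (1,3)N 2/2
Row 2: (2,0)N 2/2 · (2,1)N 1/2 · (2,3)N 3/3 · (2,4)N 2/2
Row 3: (3,1)S 1/3 · (3,2)N 1/2 · (3,3)N 4/4 · (3,4)N 3/3
Row 4: (4,0)S 2/2 · (4,1)S 2/3 · (4,3)N 2/2 · (4,4)N 3/3
Row 5: (5,0)S 1/2 · (5,1)N 1/3 · (5,2)N 1/1 · (5,4)N 1/1
The smallest same-type fraction is 1/3 at (3,1), which reduces to 1/3. Any threshold above that leaves this student unsatisfied.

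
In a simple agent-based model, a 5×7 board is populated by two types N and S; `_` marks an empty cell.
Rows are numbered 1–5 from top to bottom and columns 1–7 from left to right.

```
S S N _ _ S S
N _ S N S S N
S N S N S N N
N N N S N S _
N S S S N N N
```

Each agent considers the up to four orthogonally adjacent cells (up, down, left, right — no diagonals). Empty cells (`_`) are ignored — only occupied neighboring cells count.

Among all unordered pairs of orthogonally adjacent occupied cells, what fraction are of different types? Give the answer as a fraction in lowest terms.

27/46

Scan each occupied cell's neighbors to the right and below so each pair is counted once.
Row 1: S(1,1)–S(1,2)= S(1,1)–N(2,1)≠ S(1,2)–N(1,3)≠ N(1,3)–S(2,3)≠ S(1,6)–S(1,7)= S(1,6)–S(2,6)= S(1,7)–N(2,7)≠  → 4/7 unlike.
Row 2: N(2,1)–S(3,1)≠ S(2,3)–N(2,4)≠ S(2,3)–S(3,3)= N(2,4)–S(2,5)≠ N(2,4)–N(3,4)= S(2,5)–S(2,6)= S(2,5)–S(3,5)= S(2,6)–N(2,7)≠ S(2,6)–N(3,6)≠ N(2,7)–N(3,7)=  → 5/10 unlike.
Row 3: S(3,1)–N(3,2)≠ S(3,1)–N(4,1)≠ N(3,2)–S(3,3)≠ N(3,2)–N(4,2)= S(3,3)–N(3,4)≠ S(3,3)–N(4,3)≠ N(3,4)–S(3,5)≠ N(3,4)–S(4,4)≠ S(3,5)–N(3,6)≠ S(3,5)–N(4,5)≠ N(3,6)–N(3,7)= N(3,6)–S(4,6)≠  → 10/12 unlike.
Row 4: N(4,1)–N(4,2)= N(4,1)–N(5,1)= N(4,2)–N(4,3)= N(4,2)–S(5,2)≠ N(4,3)–S(4,4)≠ N(4,3)–S(5,3)≠ S(4,4)–N(4,5)≠ S(4,4)–S(5,4)= N(4,5)–S(4,6)≠ N(4,5)–N(5,5)= S(4,6)–N(5,6)≠  → 6/11 unlike.
Row 5: N(5,1)–S(5,2)≠ S(5,2)–S(5,3)= S(5,3)–S(5,4)= S(5,4)–N(5,5)≠ N(5,5)–N(5,6)= N(5,6)–N(5,7)=  → 2/6 unlike.
Total adjacent occupied pairs: 46; unlike-type pairs: 27.
27/46 is already in lowest terms.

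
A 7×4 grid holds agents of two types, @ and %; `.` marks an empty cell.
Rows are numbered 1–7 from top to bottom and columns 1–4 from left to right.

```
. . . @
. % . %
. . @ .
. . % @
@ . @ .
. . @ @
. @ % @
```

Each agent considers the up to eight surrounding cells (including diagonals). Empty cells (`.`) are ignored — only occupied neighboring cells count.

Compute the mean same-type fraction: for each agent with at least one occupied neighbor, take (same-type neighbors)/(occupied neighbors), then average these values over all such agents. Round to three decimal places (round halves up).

0.365

Row 1: (1,4)@ 0/1
Row 2: (2,2)% 0/1 · (2,4)% 0/2
Row 3: (3,3)@ 1/4
Row 4: (4,3)% 0/3 · (4,4)@ 2/3
Row 5: (5,1)@ — no occupied neighbors · (5,3)@ 3/4
Row 6: (6,3)@ 4/5 · (6,4)@ 3/4
Row 7: (7,2)@ 1/2 · (7,3)% 0/4 · (7,4)@ 2/3
Sum over 12 agents: 0/1 + 0/1 + 0/2 + 1/4 + 0/3 + 2/3 + 3/4 + 4/5 + 3/4 + 1/2 + 0/4 + 2/3 = 263/60; mean = 263/60 ÷ 12 = 263/720 = 0.365277… → 0.365.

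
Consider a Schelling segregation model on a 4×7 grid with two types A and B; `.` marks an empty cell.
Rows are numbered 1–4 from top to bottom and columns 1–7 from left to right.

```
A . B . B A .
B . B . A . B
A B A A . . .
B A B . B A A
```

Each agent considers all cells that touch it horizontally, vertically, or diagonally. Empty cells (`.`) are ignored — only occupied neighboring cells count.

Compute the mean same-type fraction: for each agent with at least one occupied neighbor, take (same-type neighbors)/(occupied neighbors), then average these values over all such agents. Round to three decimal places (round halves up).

0.385

Row 1: (1,1)A 0/1 · (1,3)B 1/1 · (1,5)B 0/2 · (1,6)A 1/3
Row 2: (2,1)B 1/3 · (2,3)B 2/4 · (2,5)A 2/3 · (2,7)B 0/1
Row 3: (3,1)A 1/4 · (3,2)B 4/7 · (3,3)A 2/5 · (3,4)A 2/5
Row 4: (4,1)B 1/3 · (4,2)A 2/5 · (4,3)B 1/4 · (4,5)B 0/2 · (4,6)A 1/2 · (4,7)A 1/1
Sum over 18 agents: 0/1 + 1/1 + 0/2 + 1/3 + 1/3 + 2/4 + 2/3 + 0/1 + 1/4 + 4/7 + 2/5 + 2/5 + 1/3 + 2/5 + 1/4 + 0/2 + 1/2 + 1/1 = 1457/210; mean = 1457/210 ÷ 18 = 1457/3780 = 0.385449… → 0.385.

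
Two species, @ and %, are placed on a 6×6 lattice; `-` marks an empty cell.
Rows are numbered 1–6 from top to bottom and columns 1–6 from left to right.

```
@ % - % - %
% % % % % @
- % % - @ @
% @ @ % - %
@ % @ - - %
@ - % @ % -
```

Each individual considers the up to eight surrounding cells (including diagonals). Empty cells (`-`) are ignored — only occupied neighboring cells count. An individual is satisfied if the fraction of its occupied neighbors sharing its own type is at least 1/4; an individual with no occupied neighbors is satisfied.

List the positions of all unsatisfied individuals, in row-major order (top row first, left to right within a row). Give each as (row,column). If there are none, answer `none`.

(1,1)

(1,1)@ 0/3 not
(1,2)% 3/4 satisfied
(1,4)% 3/3 satisfied
(1,6)% 1/2 satisfied
(2,1)% 3/4 satisfied
(2,2)% 5/6 satisfied
(2,3)% 6/6 satisfied
(2,4)% 4/5 satisfied
(2,5)% 3/6 satisfied
(2,6)@ 2/4 satisfied
(3,2)% 5/7 satisfied
(3,3)% 5/7 satisfied
(3,5)@ 2/6 satisfied
(3,6)@ 2/4 satisfied
(4,1)% 2/4 satisfied
(4,2)@ 3/7 satisfied
(4,3)@ 2/6 satisfied
(4,4)% 1/4 satisfied
(4,6)% 1/3 satisfied
(5,1)@ 2/4 satisfied
(5,2)% 2/7 satisfied
(5,3)@ 3/6 satisfied
(5,6)% 2/2 satisfied
(6,1)@ 1/2 satisfied
(6,3)% 1/3 satisfied
(6,4)@ 1/3 satisfied
(6,5)% 1/2 satisfied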